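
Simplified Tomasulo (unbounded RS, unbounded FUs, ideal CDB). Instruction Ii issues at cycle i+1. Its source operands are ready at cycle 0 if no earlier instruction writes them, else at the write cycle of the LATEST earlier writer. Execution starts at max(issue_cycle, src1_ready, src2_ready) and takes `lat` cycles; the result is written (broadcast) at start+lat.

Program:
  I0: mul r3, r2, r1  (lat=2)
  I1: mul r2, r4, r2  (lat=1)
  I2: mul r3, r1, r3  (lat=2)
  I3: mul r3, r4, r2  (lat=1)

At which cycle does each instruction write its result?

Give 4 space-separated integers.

I0 mul r3: issue@1 deps=(None,None) exec_start@1 write@3
I1 mul r2: issue@2 deps=(None,None) exec_start@2 write@3
I2 mul r3: issue@3 deps=(None,0) exec_start@3 write@5
I3 mul r3: issue@4 deps=(None,1) exec_start@4 write@5

Answer: 3 3 5 5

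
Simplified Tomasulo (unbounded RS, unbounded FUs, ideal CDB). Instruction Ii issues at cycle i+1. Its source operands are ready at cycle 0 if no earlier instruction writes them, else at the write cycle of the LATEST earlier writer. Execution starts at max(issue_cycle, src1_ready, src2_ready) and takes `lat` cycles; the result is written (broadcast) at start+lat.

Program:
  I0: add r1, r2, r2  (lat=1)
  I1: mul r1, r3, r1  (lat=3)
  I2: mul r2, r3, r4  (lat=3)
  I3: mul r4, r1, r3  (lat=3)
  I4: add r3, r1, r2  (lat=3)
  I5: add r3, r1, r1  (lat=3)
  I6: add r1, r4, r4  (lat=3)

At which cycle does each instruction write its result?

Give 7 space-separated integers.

I0 add r1: issue@1 deps=(None,None) exec_start@1 write@2
I1 mul r1: issue@2 deps=(None,0) exec_start@2 write@5
I2 mul r2: issue@3 deps=(None,None) exec_start@3 write@6
I3 mul r4: issue@4 deps=(1,None) exec_start@5 write@8
I4 add r3: issue@5 deps=(1,2) exec_start@6 write@9
I5 add r3: issue@6 deps=(1,1) exec_start@6 write@9
I6 add r1: issue@7 deps=(3,3) exec_start@8 write@11

Answer: 2 5 6 8 9 9 11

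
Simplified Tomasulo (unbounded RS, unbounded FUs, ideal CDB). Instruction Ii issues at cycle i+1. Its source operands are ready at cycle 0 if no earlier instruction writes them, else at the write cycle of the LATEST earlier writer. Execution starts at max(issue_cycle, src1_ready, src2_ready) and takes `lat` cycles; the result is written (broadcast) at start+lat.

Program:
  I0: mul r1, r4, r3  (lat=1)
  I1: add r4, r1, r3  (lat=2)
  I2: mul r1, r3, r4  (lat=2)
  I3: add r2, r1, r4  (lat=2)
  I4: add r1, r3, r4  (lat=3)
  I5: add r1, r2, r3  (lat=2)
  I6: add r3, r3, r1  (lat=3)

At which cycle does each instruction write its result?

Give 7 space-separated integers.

Answer: 2 4 6 8 8 10 13

Derivation:
I0 mul r1: issue@1 deps=(None,None) exec_start@1 write@2
I1 add r4: issue@2 deps=(0,None) exec_start@2 write@4
I2 mul r1: issue@3 deps=(None,1) exec_start@4 write@6
I3 add r2: issue@4 deps=(2,1) exec_start@6 write@8
I4 add r1: issue@5 deps=(None,1) exec_start@5 write@8
I5 add r1: issue@6 deps=(3,None) exec_start@8 write@10
I6 add r3: issue@7 deps=(None,5) exec_start@10 write@13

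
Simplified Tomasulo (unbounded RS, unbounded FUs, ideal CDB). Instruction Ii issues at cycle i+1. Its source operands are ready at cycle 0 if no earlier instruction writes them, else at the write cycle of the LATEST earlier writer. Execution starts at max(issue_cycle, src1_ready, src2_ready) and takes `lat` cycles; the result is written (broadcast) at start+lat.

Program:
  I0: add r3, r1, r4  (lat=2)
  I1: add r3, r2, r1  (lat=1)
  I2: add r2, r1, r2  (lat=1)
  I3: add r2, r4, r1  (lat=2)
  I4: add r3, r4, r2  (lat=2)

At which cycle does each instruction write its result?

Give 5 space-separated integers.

I0 add r3: issue@1 deps=(None,None) exec_start@1 write@3
I1 add r3: issue@2 deps=(None,None) exec_start@2 write@3
I2 add r2: issue@3 deps=(None,None) exec_start@3 write@4
I3 add r2: issue@4 deps=(None,None) exec_start@4 write@6
I4 add r3: issue@5 deps=(None,3) exec_start@6 write@8

Answer: 3 3 4 6 8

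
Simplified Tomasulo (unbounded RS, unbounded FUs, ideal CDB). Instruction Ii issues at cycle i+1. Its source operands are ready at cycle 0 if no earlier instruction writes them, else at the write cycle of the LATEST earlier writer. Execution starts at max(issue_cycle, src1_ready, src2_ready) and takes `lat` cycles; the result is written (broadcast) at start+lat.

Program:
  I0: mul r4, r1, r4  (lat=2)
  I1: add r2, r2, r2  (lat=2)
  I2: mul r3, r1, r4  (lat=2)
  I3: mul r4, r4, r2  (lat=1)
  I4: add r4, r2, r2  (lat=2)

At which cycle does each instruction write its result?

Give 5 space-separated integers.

I0 mul r4: issue@1 deps=(None,None) exec_start@1 write@3
I1 add r2: issue@2 deps=(None,None) exec_start@2 write@4
I2 mul r3: issue@3 deps=(None,0) exec_start@3 write@5
I3 mul r4: issue@4 deps=(0,1) exec_start@4 write@5
I4 add r4: issue@5 deps=(1,1) exec_start@5 write@7

Answer: 3 4 5 5 7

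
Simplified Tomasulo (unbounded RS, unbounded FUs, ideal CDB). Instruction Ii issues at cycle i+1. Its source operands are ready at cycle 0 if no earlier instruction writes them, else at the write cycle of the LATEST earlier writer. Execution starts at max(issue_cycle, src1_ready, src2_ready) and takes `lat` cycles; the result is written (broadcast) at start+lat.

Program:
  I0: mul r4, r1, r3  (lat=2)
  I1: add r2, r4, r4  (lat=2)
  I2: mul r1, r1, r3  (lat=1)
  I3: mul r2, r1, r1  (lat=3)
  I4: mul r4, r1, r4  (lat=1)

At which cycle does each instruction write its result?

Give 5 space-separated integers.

I0 mul r4: issue@1 deps=(None,None) exec_start@1 write@3
I1 add r2: issue@2 deps=(0,0) exec_start@3 write@5
I2 mul r1: issue@3 deps=(None,None) exec_start@3 write@4
I3 mul r2: issue@4 deps=(2,2) exec_start@4 write@7
I4 mul r4: issue@5 deps=(2,0) exec_start@5 write@6

Answer: 3 5 4 7 6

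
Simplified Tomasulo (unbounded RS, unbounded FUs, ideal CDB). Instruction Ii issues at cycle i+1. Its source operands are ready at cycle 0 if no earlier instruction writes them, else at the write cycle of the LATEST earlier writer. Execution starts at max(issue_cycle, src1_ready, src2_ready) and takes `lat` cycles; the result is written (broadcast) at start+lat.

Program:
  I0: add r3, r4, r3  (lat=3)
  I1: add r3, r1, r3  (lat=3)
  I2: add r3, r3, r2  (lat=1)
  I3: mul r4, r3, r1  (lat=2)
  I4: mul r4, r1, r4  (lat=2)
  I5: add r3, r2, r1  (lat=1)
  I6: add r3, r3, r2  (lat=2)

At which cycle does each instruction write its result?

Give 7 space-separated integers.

Answer: 4 7 8 10 12 7 9

Derivation:
I0 add r3: issue@1 deps=(None,None) exec_start@1 write@4
I1 add r3: issue@2 deps=(None,0) exec_start@4 write@7
I2 add r3: issue@3 deps=(1,None) exec_start@7 write@8
I3 mul r4: issue@4 deps=(2,None) exec_start@8 write@10
I4 mul r4: issue@5 deps=(None,3) exec_start@10 write@12
I5 add r3: issue@6 deps=(None,None) exec_start@6 write@7
I6 add r3: issue@7 deps=(5,None) exec_start@7 write@9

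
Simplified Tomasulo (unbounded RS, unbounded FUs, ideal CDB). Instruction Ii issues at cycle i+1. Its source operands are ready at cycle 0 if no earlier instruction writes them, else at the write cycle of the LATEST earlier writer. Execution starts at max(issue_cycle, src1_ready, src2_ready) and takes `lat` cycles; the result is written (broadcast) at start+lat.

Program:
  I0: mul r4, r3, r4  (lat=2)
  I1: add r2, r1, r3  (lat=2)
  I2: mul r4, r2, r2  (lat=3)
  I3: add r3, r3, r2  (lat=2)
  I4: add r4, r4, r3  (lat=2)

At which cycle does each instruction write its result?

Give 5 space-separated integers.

I0 mul r4: issue@1 deps=(None,None) exec_start@1 write@3
I1 add r2: issue@2 deps=(None,None) exec_start@2 write@4
I2 mul r4: issue@3 deps=(1,1) exec_start@4 write@7
I3 add r3: issue@4 deps=(None,1) exec_start@4 write@6
I4 add r4: issue@5 deps=(2,3) exec_start@7 write@9

Answer: 3 4 7 6 9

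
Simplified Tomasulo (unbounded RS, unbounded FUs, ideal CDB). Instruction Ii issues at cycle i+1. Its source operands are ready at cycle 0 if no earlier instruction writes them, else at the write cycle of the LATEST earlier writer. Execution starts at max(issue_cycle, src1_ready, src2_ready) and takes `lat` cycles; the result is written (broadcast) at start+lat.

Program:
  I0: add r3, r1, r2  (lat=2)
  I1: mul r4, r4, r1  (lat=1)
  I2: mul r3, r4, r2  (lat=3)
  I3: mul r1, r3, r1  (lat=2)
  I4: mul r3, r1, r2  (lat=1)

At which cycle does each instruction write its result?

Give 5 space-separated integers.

Answer: 3 3 6 8 9

Derivation:
I0 add r3: issue@1 deps=(None,None) exec_start@1 write@3
I1 mul r4: issue@2 deps=(None,None) exec_start@2 write@3
I2 mul r3: issue@3 deps=(1,None) exec_start@3 write@6
I3 mul r1: issue@4 deps=(2,None) exec_start@6 write@8
I4 mul r3: issue@5 deps=(3,None) exec_start@8 write@9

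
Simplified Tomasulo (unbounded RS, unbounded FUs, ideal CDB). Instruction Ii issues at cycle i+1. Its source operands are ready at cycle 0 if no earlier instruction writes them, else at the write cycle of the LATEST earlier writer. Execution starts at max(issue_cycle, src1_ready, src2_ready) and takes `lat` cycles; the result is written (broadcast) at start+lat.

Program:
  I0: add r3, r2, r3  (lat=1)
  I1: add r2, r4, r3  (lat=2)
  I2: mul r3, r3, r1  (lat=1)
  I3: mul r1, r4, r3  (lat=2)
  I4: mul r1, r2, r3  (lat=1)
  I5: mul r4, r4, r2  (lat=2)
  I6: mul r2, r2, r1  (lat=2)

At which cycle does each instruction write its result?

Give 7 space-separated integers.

I0 add r3: issue@1 deps=(None,None) exec_start@1 write@2
I1 add r2: issue@2 deps=(None,0) exec_start@2 write@4
I2 mul r3: issue@3 deps=(0,None) exec_start@3 write@4
I3 mul r1: issue@4 deps=(None,2) exec_start@4 write@6
I4 mul r1: issue@5 deps=(1,2) exec_start@5 write@6
I5 mul r4: issue@6 deps=(None,1) exec_start@6 write@8
I6 mul r2: issue@7 deps=(1,4) exec_start@7 write@9

Answer: 2 4 4 6 6 8 9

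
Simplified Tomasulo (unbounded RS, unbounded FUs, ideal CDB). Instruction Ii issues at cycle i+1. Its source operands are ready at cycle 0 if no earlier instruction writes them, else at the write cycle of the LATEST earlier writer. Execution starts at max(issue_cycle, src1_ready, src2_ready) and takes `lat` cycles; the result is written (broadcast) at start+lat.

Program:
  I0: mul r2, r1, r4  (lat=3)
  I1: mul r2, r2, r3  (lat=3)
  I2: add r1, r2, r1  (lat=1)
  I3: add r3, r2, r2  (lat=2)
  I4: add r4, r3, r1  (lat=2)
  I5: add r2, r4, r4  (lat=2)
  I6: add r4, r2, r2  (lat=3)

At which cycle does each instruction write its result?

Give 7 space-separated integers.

Answer: 4 7 8 9 11 13 16

Derivation:
I0 mul r2: issue@1 deps=(None,None) exec_start@1 write@4
I1 mul r2: issue@2 deps=(0,None) exec_start@4 write@7
I2 add r1: issue@3 deps=(1,None) exec_start@7 write@8
I3 add r3: issue@4 deps=(1,1) exec_start@7 write@9
I4 add r4: issue@5 deps=(3,2) exec_start@9 write@11
I5 add r2: issue@6 deps=(4,4) exec_start@11 write@13
I6 add r4: issue@7 deps=(5,5) exec_start@13 write@16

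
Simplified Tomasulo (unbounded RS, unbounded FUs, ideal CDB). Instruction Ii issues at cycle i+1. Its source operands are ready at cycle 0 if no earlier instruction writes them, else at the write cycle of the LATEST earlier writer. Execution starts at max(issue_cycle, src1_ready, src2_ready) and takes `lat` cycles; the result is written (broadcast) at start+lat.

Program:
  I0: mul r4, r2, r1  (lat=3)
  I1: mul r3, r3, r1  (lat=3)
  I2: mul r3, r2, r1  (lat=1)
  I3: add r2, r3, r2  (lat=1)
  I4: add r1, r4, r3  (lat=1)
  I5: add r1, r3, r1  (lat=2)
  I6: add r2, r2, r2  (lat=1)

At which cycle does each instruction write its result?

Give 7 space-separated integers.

I0 mul r4: issue@1 deps=(None,None) exec_start@1 write@4
I1 mul r3: issue@2 deps=(None,None) exec_start@2 write@5
I2 mul r3: issue@3 deps=(None,None) exec_start@3 write@4
I3 add r2: issue@4 deps=(2,None) exec_start@4 write@5
I4 add r1: issue@5 deps=(0,2) exec_start@5 write@6
I5 add r1: issue@6 deps=(2,4) exec_start@6 write@8
I6 add r2: issue@7 deps=(3,3) exec_start@7 write@8

Answer: 4 5 4 5 6 8 8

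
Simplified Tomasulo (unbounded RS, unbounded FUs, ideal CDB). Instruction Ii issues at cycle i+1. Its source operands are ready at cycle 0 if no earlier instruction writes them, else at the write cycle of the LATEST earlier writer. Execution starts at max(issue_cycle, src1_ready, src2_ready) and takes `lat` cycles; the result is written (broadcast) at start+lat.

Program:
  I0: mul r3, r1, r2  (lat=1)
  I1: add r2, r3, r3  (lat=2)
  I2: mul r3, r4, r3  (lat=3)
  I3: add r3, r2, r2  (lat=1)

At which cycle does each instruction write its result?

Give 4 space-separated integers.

I0 mul r3: issue@1 deps=(None,None) exec_start@1 write@2
I1 add r2: issue@2 deps=(0,0) exec_start@2 write@4
I2 mul r3: issue@3 deps=(None,0) exec_start@3 write@6
I3 add r3: issue@4 deps=(1,1) exec_start@4 write@5

Answer: 2 4 6 5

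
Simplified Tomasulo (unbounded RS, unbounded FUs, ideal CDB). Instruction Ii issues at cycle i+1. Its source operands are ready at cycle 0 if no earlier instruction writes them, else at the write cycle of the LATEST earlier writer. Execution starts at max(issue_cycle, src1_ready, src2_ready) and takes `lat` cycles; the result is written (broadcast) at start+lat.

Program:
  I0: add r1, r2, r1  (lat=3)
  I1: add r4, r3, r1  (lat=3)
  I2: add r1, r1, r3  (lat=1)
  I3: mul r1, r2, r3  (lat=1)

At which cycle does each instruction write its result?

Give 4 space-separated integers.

Answer: 4 7 5 5

Derivation:
I0 add r1: issue@1 deps=(None,None) exec_start@1 write@4
I1 add r4: issue@2 deps=(None,0) exec_start@4 write@7
I2 add r1: issue@3 deps=(0,None) exec_start@4 write@5
I3 mul r1: issue@4 deps=(None,None) exec_start@4 write@5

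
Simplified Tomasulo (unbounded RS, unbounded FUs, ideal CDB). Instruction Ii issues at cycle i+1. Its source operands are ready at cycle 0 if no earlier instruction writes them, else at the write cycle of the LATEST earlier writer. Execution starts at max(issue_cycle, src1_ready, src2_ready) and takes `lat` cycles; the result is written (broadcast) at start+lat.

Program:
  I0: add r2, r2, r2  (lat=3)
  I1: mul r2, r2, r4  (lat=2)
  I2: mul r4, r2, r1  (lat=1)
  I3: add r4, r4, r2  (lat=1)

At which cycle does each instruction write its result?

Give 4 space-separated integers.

I0 add r2: issue@1 deps=(None,None) exec_start@1 write@4
I1 mul r2: issue@2 deps=(0,None) exec_start@4 write@6
I2 mul r4: issue@3 deps=(1,None) exec_start@6 write@7
I3 add r4: issue@4 deps=(2,1) exec_start@7 write@8

Answer: 4 6 7 8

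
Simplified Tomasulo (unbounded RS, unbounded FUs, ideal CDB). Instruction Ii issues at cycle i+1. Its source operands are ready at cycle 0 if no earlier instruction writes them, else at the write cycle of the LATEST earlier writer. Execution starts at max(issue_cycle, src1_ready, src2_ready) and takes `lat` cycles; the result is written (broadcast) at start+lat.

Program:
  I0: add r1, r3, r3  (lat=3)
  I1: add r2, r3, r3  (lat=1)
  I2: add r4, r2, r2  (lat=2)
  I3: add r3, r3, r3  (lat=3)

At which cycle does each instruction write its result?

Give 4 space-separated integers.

Answer: 4 3 5 7

Derivation:
I0 add r1: issue@1 deps=(None,None) exec_start@1 write@4
I1 add r2: issue@2 deps=(None,None) exec_start@2 write@3
I2 add r4: issue@3 deps=(1,1) exec_start@3 write@5
I3 add r3: issue@4 deps=(None,None) exec_start@4 write@7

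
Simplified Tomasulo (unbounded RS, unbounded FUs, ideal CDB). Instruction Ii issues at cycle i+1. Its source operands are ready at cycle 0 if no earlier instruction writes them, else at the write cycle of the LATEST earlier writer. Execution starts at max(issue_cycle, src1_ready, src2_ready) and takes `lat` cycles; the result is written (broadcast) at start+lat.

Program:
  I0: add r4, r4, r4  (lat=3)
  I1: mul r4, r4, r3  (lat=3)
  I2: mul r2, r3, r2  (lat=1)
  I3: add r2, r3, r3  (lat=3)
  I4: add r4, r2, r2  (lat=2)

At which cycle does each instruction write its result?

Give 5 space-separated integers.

Answer: 4 7 4 7 9

Derivation:
I0 add r4: issue@1 deps=(None,None) exec_start@1 write@4
I1 mul r4: issue@2 deps=(0,None) exec_start@4 write@7
I2 mul r2: issue@3 deps=(None,None) exec_start@3 write@4
I3 add r2: issue@4 deps=(None,None) exec_start@4 write@7
I4 add r4: issue@5 deps=(3,3) exec_start@7 write@9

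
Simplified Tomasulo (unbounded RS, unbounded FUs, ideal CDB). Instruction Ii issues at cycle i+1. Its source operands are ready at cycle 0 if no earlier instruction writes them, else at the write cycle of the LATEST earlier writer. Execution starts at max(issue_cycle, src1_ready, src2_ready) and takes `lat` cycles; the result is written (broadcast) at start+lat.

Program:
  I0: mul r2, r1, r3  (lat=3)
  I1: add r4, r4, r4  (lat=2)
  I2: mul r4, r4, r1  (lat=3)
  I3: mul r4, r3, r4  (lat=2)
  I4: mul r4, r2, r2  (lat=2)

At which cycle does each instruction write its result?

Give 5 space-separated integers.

I0 mul r2: issue@1 deps=(None,None) exec_start@1 write@4
I1 add r4: issue@2 deps=(None,None) exec_start@2 write@4
I2 mul r4: issue@3 deps=(1,None) exec_start@4 write@7
I3 mul r4: issue@4 deps=(None,2) exec_start@7 write@9
I4 mul r4: issue@5 deps=(0,0) exec_start@5 write@7

Answer: 4 4 7 9 7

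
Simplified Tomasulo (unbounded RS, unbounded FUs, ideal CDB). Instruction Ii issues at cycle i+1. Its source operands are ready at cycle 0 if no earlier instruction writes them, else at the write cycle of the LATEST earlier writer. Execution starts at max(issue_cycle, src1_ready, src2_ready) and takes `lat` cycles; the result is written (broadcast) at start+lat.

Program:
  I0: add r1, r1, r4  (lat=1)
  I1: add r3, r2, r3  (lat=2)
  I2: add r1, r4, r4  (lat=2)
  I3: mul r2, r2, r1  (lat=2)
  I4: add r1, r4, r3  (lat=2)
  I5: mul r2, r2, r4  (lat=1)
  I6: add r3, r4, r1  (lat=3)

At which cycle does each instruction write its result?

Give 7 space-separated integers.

Answer: 2 4 5 7 7 8 10

Derivation:
I0 add r1: issue@1 deps=(None,None) exec_start@1 write@2
I1 add r3: issue@2 deps=(None,None) exec_start@2 write@4
I2 add r1: issue@3 deps=(None,None) exec_start@3 write@5
I3 mul r2: issue@4 deps=(None,2) exec_start@5 write@7
I4 add r1: issue@5 deps=(None,1) exec_start@5 write@7
I5 mul r2: issue@6 deps=(3,None) exec_start@7 write@8
I6 add r3: issue@7 deps=(None,4) exec_start@7 write@10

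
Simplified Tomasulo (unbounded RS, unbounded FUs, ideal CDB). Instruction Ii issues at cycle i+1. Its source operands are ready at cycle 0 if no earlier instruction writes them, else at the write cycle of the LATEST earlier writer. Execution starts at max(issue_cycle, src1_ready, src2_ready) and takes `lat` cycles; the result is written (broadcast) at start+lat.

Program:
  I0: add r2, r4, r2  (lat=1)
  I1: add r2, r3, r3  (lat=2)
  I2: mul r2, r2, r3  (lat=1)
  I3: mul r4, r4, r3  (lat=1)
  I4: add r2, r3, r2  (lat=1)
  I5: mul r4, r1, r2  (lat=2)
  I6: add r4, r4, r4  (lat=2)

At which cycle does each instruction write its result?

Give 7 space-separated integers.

Answer: 2 4 5 5 6 8 10

Derivation:
I0 add r2: issue@1 deps=(None,None) exec_start@1 write@2
I1 add r2: issue@2 deps=(None,None) exec_start@2 write@4
I2 mul r2: issue@3 deps=(1,None) exec_start@4 write@5
I3 mul r4: issue@4 deps=(None,None) exec_start@4 write@5
I4 add r2: issue@5 deps=(None,2) exec_start@5 write@6
I5 mul r4: issue@6 deps=(None,4) exec_start@6 write@8
I6 add r4: issue@7 deps=(5,5) exec_start@8 write@10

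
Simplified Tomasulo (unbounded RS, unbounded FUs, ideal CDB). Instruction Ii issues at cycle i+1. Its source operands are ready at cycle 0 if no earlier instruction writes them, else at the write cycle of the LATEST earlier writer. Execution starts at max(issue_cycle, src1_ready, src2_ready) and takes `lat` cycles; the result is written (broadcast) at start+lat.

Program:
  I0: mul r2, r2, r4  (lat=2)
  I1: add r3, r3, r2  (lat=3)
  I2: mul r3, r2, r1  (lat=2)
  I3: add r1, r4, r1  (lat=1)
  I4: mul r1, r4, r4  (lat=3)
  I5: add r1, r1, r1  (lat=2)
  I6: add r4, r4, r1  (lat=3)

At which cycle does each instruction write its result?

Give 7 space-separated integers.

I0 mul r2: issue@1 deps=(None,None) exec_start@1 write@3
I1 add r3: issue@2 deps=(None,0) exec_start@3 write@6
I2 mul r3: issue@3 deps=(0,None) exec_start@3 write@5
I3 add r1: issue@4 deps=(None,None) exec_start@4 write@5
I4 mul r1: issue@5 deps=(None,None) exec_start@5 write@8
I5 add r1: issue@6 deps=(4,4) exec_start@8 write@10
I6 add r4: issue@7 deps=(None,5) exec_start@10 write@13

Answer: 3 6 5 5 8 10 13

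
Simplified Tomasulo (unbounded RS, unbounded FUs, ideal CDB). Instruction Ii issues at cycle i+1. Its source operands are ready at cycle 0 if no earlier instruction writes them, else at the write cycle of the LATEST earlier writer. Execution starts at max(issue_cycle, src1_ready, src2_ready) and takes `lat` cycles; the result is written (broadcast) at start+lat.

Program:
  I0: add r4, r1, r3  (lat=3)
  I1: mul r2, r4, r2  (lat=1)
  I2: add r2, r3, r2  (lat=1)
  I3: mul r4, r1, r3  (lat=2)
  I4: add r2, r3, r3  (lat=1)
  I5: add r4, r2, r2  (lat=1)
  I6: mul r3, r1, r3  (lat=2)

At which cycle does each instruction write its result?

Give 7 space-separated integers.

Answer: 4 5 6 6 6 7 9

Derivation:
I0 add r4: issue@1 deps=(None,None) exec_start@1 write@4
I1 mul r2: issue@2 deps=(0,None) exec_start@4 write@5
I2 add r2: issue@3 deps=(None,1) exec_start@5 write@6
I3 mul r4: issue@4 deps=(None,None) exec_start@4 write@6
I4 add r2: issue@5 deps=(None,None) exec_start@5 write@6
I5 add r4: issue@6 deps=(4,4) exec_start@6 write@7
I6 mul r3: issue@7 deps=(None,None) exec_start@7 write@9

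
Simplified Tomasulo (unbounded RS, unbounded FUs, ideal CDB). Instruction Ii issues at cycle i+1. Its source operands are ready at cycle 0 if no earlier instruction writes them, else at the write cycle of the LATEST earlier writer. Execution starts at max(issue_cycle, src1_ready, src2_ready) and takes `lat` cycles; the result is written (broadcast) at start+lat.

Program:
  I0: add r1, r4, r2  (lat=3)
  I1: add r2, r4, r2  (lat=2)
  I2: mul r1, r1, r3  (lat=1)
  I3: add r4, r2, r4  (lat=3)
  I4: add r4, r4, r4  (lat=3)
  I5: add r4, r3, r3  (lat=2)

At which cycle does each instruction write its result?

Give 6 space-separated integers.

I0 add r1: issue@1 deps=(None,None) exec_start@1 write@4
I1 add r2: issue@2 deps=(None,None) exec_start@2 write@4
I2 mul r1: issue@3 deps=(0,None) exec_start@4 write@5
I3 add r4: issue@4 deps=(1,None) exec_start@4 write@7
I4 add r4: issue@5 deps=(3,3) exec_start@7 write@10
I5 add r4: issue@6 deps=(None,None) exec_start@6 write@8

Answer: 4 4 5 7 10 8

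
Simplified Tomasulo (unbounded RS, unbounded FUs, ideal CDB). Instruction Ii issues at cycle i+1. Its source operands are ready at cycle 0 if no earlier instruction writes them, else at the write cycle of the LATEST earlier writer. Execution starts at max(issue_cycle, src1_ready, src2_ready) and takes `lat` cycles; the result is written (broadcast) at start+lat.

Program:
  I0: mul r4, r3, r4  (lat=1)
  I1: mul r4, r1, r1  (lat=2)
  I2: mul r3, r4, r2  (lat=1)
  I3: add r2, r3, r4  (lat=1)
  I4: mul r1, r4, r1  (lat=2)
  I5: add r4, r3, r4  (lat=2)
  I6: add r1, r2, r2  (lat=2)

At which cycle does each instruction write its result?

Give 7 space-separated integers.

I0 mul r4: issue@1 deps=(None,None) exec_start@1 write@2
I1 mul r4: issue@2 deps=(None,None) exec_start@2 write@4
I2 mul r3: issue@3 deps=(1,None) exec_start@4 write@5
I3 add r2: issue@4 deps=(2,1) exec_start@5 write@6
I4 mul r1: issue@5 deps=(1,None) exec_start@5 write@7
I5 add r4: issue@6 deps=(2,1) exec_start@6 write@8
I6 add r1: issue@7 deps=(3,3) exec_start@7 write@9

Answer: 2 4 5 6 7 8 9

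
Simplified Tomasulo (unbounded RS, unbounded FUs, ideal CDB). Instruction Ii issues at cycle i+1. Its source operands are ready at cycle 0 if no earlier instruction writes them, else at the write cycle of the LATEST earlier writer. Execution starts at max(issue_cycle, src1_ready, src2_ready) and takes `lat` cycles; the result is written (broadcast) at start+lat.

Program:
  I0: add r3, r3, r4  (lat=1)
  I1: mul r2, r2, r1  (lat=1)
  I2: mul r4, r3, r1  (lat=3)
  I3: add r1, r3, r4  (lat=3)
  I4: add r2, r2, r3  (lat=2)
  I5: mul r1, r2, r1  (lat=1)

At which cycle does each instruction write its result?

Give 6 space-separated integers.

Answer: 2 3 6 9 7 10

Derivation:
I0 add r3: issue@1 deps=(None,None) exec_start@1 write@2
I1 mul r2: issue@2 deps=(None,None) exec_start@2 write@3
I2 mul r4: issue@3 deps=(0,None) exec_start@3 write@6
I3 add r1: issue@4 deps=(0,2) exec_start@6 write@9
I4 add r2: issue@5 deps=(1,0) exec_start@5 write@7
I5 mul r1: issue@6 deps=(4,3) exec_start@9 write@10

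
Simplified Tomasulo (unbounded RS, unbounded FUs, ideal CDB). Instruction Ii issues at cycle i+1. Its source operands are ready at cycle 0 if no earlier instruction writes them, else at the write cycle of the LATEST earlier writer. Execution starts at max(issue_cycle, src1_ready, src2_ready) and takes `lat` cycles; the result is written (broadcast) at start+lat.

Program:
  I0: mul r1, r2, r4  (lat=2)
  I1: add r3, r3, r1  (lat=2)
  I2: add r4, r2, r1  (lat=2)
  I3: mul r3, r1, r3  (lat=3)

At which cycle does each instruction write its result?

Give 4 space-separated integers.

I0 mul r1: issue@1 deps=(None,None) exec_start@1 write@3
I1 add r3: issue@2 deps=(None,0) exec_start@3 write@5
I2 add r4: issue@3 deps=(None,0) exec_start@3 write@5
I3 mul r3: issue@4 deps=(0,1) exec_start@5 write@8

Answer: 3 5 5 8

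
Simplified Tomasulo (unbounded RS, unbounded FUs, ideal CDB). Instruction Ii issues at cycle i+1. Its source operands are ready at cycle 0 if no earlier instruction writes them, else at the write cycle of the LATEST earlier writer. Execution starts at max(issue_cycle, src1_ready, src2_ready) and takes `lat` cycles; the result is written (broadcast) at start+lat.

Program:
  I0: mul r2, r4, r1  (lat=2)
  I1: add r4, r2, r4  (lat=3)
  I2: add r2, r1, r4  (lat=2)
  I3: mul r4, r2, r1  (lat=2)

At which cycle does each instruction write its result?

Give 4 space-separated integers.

I0 mul r2: issue@1 deps=(None,None) exec_start@1 write@3
I1 add r4: issue@2 deps=(0,None) exec_start@3 write@6
I2 add r2: issue@3 deps=(None,1) exec_start@6 write@8
I3 mul r4: issue@4 deps=(2,None) exec_start@8 write@10

Answer: 3 6 8 10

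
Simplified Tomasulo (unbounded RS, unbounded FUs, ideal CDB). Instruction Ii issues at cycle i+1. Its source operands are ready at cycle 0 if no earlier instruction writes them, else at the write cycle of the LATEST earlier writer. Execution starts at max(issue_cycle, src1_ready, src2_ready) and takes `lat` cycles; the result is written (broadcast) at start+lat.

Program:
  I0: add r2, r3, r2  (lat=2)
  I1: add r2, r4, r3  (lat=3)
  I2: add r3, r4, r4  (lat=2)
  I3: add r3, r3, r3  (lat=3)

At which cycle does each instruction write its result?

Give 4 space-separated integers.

Answer: 3 5 5 8

Derivation:
I0 add r2: issue@1 deps=(None,None) exec_start@1 write@3
I1 add r2: issue@2 deps=(None,None) exec_start@2 write@5
I2 add r3: issue@3 deps=(None,None) exec_start@3 write@5
I3 add r3: issue@4 deps=(2,2) exec_start@5 write@8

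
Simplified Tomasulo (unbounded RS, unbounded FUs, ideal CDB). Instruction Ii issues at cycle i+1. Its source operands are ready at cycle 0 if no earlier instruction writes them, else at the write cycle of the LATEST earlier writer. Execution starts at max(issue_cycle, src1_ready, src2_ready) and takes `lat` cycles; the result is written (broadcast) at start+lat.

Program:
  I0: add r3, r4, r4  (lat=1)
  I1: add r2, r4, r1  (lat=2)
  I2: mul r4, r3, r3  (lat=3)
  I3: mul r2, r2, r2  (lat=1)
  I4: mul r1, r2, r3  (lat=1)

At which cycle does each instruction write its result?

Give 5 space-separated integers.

I0 add r3: issue@1 deps=(None,None) exec_start@1 write@2
I1 add r2: issue@2 deps=(None,None) exec_start@2 write@4
I2 mul r4: issue@3 deps=(0,0) exec_start@3 write@6
I3 mul r2: issue@4 deps=(1,1) exec_start@4 write@5
I4 mul r1: issue@5 deps=(3,0) exec_start@5 write@6

Answer: 2 4 6 5 6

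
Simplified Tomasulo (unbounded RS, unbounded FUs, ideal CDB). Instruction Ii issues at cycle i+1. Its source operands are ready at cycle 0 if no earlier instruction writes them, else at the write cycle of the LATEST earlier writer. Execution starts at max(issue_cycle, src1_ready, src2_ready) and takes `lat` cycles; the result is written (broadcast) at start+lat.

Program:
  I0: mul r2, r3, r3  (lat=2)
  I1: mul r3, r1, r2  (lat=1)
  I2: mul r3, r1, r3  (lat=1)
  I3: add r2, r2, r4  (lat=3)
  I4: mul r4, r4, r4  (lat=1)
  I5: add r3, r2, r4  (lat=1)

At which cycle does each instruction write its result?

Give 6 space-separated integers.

I0 mul r2: issue@1 deps=(None,None) exec_start@1 write@3
I1 mul r3: issue@2 deps=(None,0) exec_start@3 write@4
I2 mul r3: issue@3 deps=(None,1) exec_start@4 write@5
I3 add r2: issue@4 deps=(0,None) exec_start@4 write@7
I4 mul r4: issue@5 deps=(None,None) exec_start@5 write@6
I5 add r3: issue@6 deps=(3,4) exec_start@7 write@8

Answer: 3 4 5 7 6 8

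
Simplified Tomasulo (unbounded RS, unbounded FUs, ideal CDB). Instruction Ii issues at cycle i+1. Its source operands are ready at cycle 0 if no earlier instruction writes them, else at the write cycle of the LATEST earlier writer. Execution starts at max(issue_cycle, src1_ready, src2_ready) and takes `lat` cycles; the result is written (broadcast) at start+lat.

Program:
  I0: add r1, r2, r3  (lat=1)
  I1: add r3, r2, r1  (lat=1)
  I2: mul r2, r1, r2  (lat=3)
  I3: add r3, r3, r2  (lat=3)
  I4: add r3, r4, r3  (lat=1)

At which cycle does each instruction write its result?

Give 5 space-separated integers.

I0 add r1: issue@1 deps=(None,None) exec_start@1 write@2
I1 add r3: issue@2 deps=(None,0) exec_start@2 write@3
I2 mul r2: issue@3 deps=(0,None) exec_start@3 write@6
I3 add r3: issue@4 deps=(1,2) exec_start@6 write@9
I4 add r3: issue@5 deps=(None,3) exec_start@9 write@10

Answer: 2 3 6 9 10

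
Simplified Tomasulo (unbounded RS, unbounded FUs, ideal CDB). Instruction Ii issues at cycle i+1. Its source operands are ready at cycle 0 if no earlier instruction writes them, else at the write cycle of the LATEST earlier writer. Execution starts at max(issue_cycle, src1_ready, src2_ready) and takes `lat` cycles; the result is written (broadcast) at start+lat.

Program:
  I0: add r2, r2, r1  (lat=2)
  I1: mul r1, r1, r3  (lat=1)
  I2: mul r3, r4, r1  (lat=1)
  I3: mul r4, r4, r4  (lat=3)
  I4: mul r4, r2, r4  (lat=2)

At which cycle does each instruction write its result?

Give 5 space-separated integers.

I0 add r2: issue@1 deps=(None,None) exec_start@1 write@3
I1 mul r1: issue@2 deps=(None,None) exec_start@2 write@3
I2 mul r3: issue@3 deps=(None,1) exec_start@3 write@4
I3 mul r4: issue@4 deps=(None,None) exec_start@4 write@7
I4 mul r4: issue@5 deps=(0,3) exec_start@7 write@9

Answer: 3 3 4 7 9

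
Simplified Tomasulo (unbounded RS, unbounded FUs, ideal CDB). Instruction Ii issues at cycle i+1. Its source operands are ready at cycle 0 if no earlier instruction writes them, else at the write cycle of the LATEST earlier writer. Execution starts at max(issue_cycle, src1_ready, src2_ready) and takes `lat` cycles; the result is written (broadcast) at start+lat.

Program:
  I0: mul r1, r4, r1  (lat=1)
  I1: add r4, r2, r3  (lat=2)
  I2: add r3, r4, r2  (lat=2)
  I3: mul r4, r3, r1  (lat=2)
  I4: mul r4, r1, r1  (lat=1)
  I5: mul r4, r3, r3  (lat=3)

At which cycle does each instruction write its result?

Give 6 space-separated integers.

I0 mul r1: issue@1 deps=(None,None) exec_start@1 write@2
I1 add r4: issue@2 deps=(None,None) exec_start@2 write@4
I2 add r3: issue@3 deps=(1,None) exec_start@4 write@6
I3 mul r4: issue@4 deps=(2,0) exec_start@6 write@8
I4 mul r4: issue@5 deps=(0,0) exec_start@5 write@6
I5 mul r4: issue@6 deps=(2,2) exec_start@6 write@9

Answer: 2 4 6 8 6 9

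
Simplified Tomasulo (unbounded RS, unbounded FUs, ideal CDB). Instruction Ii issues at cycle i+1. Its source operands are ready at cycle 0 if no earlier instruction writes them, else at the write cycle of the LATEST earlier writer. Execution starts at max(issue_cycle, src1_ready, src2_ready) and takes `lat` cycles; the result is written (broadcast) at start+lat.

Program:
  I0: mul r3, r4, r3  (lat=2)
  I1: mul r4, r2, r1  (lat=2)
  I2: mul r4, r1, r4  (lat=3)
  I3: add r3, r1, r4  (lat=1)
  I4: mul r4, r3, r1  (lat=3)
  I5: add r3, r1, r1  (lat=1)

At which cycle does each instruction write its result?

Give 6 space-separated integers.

Answer: 3 4 7 8 11 7

Derivation:
I0 mul r3: issue@1 deps=(None,None) exec_start@1 write@3
I1 mul r4: issue@2 deps=(None,None) exec_start@2 write@4
I2 mul r4: issue@3 deps=(None,1) exec_start@4 write@7
I3 add r3: issue@4 deps=(None,2) exec_start@7 write@8
I4 mul r4: issue@5 deps=(3,None) exec_start@8 write@11
I5 add r3: issue@6 deps=(None,None) exec_start@6 write@7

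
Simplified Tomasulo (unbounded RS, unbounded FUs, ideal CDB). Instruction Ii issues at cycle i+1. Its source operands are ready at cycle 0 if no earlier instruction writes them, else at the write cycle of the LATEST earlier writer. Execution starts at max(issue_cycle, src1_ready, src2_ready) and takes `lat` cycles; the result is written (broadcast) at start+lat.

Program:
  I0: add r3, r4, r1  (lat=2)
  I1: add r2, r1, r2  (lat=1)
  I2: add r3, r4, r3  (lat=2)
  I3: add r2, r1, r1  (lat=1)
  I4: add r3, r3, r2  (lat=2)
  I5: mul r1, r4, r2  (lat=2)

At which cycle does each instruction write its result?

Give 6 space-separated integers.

I0 add r3: issue@1 deps=(None,None) exec_start@1 write@3
I1 add r2: issue@2 deps=(None,None) exec_start@2 write@3
I2 add r3: issue@3 deps=(None,0) exec_start@3 write@5
I3 add r2: issue@4 deps=(None,None) exec_start@4 write@5
I4 add r3: issue@5 deps=(2,3) exec_start@5 write@7
I5 mul r1: issue@6 deps=(None,3) exec_start@6 write@8

Answer: 3 3 5 5 7 8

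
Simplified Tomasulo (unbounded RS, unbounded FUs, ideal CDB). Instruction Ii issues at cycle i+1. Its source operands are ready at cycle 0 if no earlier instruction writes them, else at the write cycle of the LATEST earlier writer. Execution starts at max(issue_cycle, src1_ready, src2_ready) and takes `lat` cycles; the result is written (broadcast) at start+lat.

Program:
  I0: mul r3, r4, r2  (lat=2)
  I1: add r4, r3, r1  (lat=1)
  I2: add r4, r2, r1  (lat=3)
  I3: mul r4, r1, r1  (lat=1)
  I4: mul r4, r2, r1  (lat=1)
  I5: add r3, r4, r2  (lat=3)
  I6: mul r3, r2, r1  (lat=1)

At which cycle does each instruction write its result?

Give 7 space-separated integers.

I0 mul r3: issue@1 deps=(None,None) exec_start@1 write@3
I1 add r4: issue@2 deps=(0,None) exec_start@3 write@4
I2 add r4: issue@3 deps=(None,None) exec_start@3 write@6
I3 mul r4: issue@4 deps=(None,None) exec_start@4 write@5
I4 mul r4: issue@5 deps=(None,None) exec_start@5 write@6
I5 add r3: issue@6 deps=(4,None) exec_start@6 write@9
I6 mul r3: issue@7 deps=(None,None) exec_start@7 write@8

Answer: 3 4 6 5 6 9 8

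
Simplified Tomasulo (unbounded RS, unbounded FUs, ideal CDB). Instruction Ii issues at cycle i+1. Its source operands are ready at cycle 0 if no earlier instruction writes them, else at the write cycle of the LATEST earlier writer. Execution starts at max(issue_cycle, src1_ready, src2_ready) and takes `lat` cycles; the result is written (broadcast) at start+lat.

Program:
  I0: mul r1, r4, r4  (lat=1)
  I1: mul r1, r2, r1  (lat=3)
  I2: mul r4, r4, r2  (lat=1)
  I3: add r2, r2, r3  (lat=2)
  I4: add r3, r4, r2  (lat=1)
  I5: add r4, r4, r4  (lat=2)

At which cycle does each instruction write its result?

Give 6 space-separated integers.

Answer: 2 5 4 6 7 8

Derivation:
I0 mul r1: issue@1 deps=(None,None) exec_start@1 write@2
I1 mul r1: issue@2 deps=(None,0) exec_start@2 write@5
I2 mul r4: issue@3 deps=(None,None) exec_start@3 write@4
I3 add r2: issue@4 deps=(None,None) exec_start@4 write@6
I4 add r3: issue@5 deps=(2,3) exec_start@6 write@7
I5 add r4: issue@6 deps=(2,2) exec_start@6 write@8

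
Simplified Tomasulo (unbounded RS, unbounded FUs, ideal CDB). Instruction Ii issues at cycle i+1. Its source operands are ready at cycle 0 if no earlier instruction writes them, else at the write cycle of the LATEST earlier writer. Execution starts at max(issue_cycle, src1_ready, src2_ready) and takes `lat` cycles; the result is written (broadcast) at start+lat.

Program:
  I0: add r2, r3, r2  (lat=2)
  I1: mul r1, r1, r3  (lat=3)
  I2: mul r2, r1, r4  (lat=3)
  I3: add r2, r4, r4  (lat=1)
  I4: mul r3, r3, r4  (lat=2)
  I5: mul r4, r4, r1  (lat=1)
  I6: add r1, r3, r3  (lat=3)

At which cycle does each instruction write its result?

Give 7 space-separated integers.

Answer: 3 5 8 5 7 7 10

Derivation:
I0 add r2: issue@1 deps=(None,None) exec_start@1 write@3
I1 mul r1: issue@2 deps=(None,None) exec_start@2 write@5
I2 mul r2: issue@3 deps=(1,None) exec_start@5 write@8
I3 add r2: issue@4 deps=(None,None) exec_start@4 write@5
I4 mul r3: issue@5 deps=(None,None) exec_start@5 write@7
I5 mul r4: issue@6 deps=(None,1) exec_start@6 write@7
I6 add r1: issue@7 deps=(4,4) exec_start@7 write@10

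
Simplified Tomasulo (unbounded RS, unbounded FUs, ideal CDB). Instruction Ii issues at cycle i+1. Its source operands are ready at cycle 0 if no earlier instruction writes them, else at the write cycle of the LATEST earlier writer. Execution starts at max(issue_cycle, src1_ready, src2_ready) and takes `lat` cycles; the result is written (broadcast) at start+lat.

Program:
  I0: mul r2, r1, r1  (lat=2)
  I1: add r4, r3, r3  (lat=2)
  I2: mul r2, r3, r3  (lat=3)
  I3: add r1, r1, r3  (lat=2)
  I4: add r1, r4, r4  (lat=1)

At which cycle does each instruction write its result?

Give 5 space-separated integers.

Answer: 3 4 6 6 6

Derivation:
I0 mul r2: issue@1 deps=(None,None) exec_start@1 write@3
I1 add r4: issue@2 deps=(None,None) exec_start@2 write@4
I2 mul r2: issue@3 deps=(None,None) exec_start@3 write@6
I3 add r1: issue@4 deps=(None,None) exec_start@4 write@6
I4 add r1: issue@5 deps=(1,1) exec_start@5 write@6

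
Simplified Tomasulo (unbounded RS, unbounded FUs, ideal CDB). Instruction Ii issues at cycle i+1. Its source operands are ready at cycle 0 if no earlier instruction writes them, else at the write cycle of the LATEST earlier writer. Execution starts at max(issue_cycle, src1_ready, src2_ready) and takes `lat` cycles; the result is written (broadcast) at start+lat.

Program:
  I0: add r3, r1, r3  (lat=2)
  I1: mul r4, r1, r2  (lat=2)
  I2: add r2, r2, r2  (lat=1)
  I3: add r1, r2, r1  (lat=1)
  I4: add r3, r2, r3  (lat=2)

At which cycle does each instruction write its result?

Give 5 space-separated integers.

I0 add r3: issue@1 deps=(None,None) exec_start@1 write@3
I1 mul r4: issue@2 deps=(None,None) exec_start@2 write@4
I2 add r2: issue@3 deps=(None,None) exec_start@3 write@4
I3 add r1: issue@4 deps=(2,None) exec_start@4 write@5
I4 add r3: issue@5 deps=(2,0) exec_start@5 write@7

Answer: 3 4 4 5 7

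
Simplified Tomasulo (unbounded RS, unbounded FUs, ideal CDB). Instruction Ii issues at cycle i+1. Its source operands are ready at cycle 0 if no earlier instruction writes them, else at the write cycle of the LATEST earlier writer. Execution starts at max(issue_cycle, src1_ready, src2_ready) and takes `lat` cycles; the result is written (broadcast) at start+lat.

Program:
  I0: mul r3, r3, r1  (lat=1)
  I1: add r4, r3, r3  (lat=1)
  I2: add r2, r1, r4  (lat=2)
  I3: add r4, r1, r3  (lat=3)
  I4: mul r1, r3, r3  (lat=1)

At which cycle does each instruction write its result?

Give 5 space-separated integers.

Answer: 2 3 5 7 6

Derivation:
I0 mul r3: issue@1 deps=(None,None) exec_start@1 write@2
I1 add r4: issue@2 deps=(0,0) exec_start@2 write@3
I2 add r2: issue@3 deps=(None,1) exec_start@3 write@5
I3 add r4: issue@4 deps=(None,0) exec_start@4 write@7
I4 mul r1: issue@5 deps=(0,0) exec_start@5 write@6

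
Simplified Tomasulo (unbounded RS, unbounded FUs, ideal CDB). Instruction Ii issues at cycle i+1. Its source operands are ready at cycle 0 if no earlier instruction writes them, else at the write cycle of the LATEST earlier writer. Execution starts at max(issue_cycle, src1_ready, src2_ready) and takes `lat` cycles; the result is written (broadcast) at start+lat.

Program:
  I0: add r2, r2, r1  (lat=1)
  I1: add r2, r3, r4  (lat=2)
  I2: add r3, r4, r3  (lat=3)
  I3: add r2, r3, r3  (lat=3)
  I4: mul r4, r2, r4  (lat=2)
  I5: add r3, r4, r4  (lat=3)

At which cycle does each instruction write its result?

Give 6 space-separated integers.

Answer: 2 4 6 9 11 14

Derivation:
I0 add r2: issue@1 deps=(None,None) exec_start@1 write@2
I1 add r2: issue@2 deps=(None,None) exec_start@2 write@4
I2 add r3: issue@3 deps=(None,None) exec_start@3 write@6
I3 add r2: issue@4 deps=(2,2) exec_start@6 write@9
I4 mul r4: issue@5 deps=(3,None) exec_start@9 write@11
I5 add r3: issue@6 deps=(4,4) exec_start@11 write@14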